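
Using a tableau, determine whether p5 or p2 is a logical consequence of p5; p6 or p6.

Yes

Initial set: {p5; (p6 or p6); not (p5 or p2)}.
not (p5 or p2): α-rule — add not p5, not p2.
× closes — contains both p5 and not p5.
All 1 branch closes.
Every branch closed, so the premises entail the conclusion.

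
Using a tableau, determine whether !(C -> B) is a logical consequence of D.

No

Initial set: {D; !!(C -> B)}.
!!(C -> B): β-rule — branch into !C  //  B.
  branch 1 (add !C):
    ○ open, literals {C=F, D=T}.
  branch 2 (add B):
    ○ open, literals {B=T, D=T}.
0 branches closed, 2 open.
An open branch gives a countermodel: C=F, D=T (unmentioned atoms arbitrary); the premises hold there but the conclusion fails.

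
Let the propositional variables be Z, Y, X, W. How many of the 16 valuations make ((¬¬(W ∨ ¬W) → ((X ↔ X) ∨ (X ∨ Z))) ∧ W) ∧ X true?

4

Initial set: {(((¬¬(W ∨ ¬W) → ((X ↔ X) ∨ (X ∨ Z))) ∧ W) ∧ X)}.
(((¬¬(W ∨ ¬W) → ((X ↔ X) ∨ (X ∨ Z))) ∧ W) ∧ X): α-rule — add ((¬¬(W ∨ ¬W) → ((X ↔ X) ∨ (X ∨ Z))) ∧ W), X.
((¬¬(W ∨ ¬W) → ((X ↔ X) ∨ (X ∨ Z))) ∧ W): α-rule — add (¬¬(W ∨ ¬W) → ((X ↔ X) ∨ (X ∨ Z))), W.
(¬¬(W ∨ ¬W) → ((X ↔ X) ∨ (X ∨ Z))): β-rule — branch into ¬¬¬(W ∨ ¬W)  //  ((X ↔ X) ∨ (X ∨ Z)).
  branch 1 (add ¬¬¬(W ∨ ¬W)):
    ¬¬¬(W ∨ ¬W): drop double negation, giving ¬(W ∨ ¬W).
    ¬(W ∨ ¬W): α-rule — add ¬W, ¬¬W.
    × closes — contains both W and ¬W.
  branch 2 (add ((X ↔ X) ∨ (X ∨ Z))):
    ((X ↔ X) ∨ (X ∨ Z)): β-rule — branch into (X ↔ X)  //  (X ∨ Z).
      branch 2.1 (add (X ↔ X)):
        (X ↔ X): β-rule — branch into X, X  //  ¬X, ¬X.
          branch 2.1.1 (add X, X):
            ○ open, literals {W=true, X=true}.
          branch 2.1.2 (add ¬X, ¬X):
            × closes — contains both X and ¬X.
      branch 2.2 (add (X ∨ Z)):
        (X ∨ Z): β-rule — branch into X  //  Z.
          branch 2.2.1 (add X):
            ○ open, literals {W=true, X=true}.
          branch 2.2.2 (add Z):
            ○ open, literals {W=true, X=true, Z=true}.
2 branches closed, 3 open.
Each open branch fixes some atoms; the unmentioned ones are free. Counting distinct full assignments: branch {W=true, X=true} (Z, Y) contributes 4 new; branch {W=true, X=true} (Z, Y) contributes 0 new; branch {W=true, X=true, Z=true} (Y) contributes 0 new. Total: 4.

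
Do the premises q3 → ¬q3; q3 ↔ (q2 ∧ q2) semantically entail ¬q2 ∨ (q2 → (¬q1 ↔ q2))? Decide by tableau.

Initial set: {(q3 → ¬q3); (q3 ↔ (q2 ∧ q2)); ¬(¬q2 ∨ (q2 → (¬q1 ↔ q2)))}.
¬(¬q2 ∨ (q2 → (¬q1 ↔ q2))): α-rule — add ¬¬q2, ¬(q2 → (¬q1 ↔ q2)).
¬(q2 → (¬q1 ↔ q2)): α-rule — add q2, ¬(¬q1 ↔ q2).
(q3 → ¬q3): β-rule — branch into ¬q3  //  ¬q3.
  branch 1 (add ¬q3):
    (q3 ↔ (q2 ∧ q2)): β-rule — branch into q3, (q2 ∧ q2)  //  ¬q3, ¬(q2 ∧ q2).
      branch 1.1 (add q3, (q2 ∧ q2)):
        × closes — contains both q3 and ¬q3.
      branch 1.2 (add ¬q3, ¬(q2 ∧ q2)):
        ¬(¬q1 ↔ q2): β-rule — branch into ¬q1, ¬q2  //  ¬¬q1, q2.
          branch 1.2.1 (add ¬q1, ¬q2):
            × closes — contains both q2 and ¬q2.
          branch 1.2.2 (add ¬¬q1, q2):
            ¬(q2 ∧ q2): β-rule — branch into ¬q2  //  ¬q2.
              branch 1.2.2.1 (add ¬q2):
                × closes — contains both q2 and ¬q2.
              branch 1.2.2.2 (add ¬q2):
                × closes — contains both q2 and ¬q2.
  branch 2 (add ¬q3):
    (q3 ↔ (q2 ∧ q2)): β-rule — branch into q3, (q2 ∧ q2)  //  ¬q3, ¬(q2 ∧ q2).
      branch 2.1 (add q3, (q2 ∧ q2)):
        × closes — contains both q3 and ¬q3.
      branch 2.2 (add ¬q3, ¬(q2 ∧ q2)):
        ¬(¬q1 ↔ q2): β-rule — branch into ¬q1, ¬q2  //  ¬¬q1, q2.
          branch 2.2.1 (add ¬q1, ¬q2):
            × closes — contains both q2 and ¬q2.
          branch 2.2.2 (add ¬¬q1, q2):
            ¬(q2 ∧ q2): β-rule — branch into ¬q2  //  ¬q2.
              branch 2.2.2.1 (add ¬q2):
                × closes — contains both q2 and ¬q2.
              branch 2.2.2.2 (add ¬q2):
                × closes — contains both q2 and ¬q2.
All 8 branches close.
Every branch closed, so the premises entail the conclusion.

Yes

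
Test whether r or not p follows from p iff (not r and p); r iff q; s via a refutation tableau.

Initial set: {(p iff (not r and p)); (r iff q); s; not (r or not p)}.
not (r or not p): α-rule — add not r, not not p.
(p iff (not r and p)): β-rule — branch into p, (not r and p)  //  not p, not (not r and p).
  branch 1 (add p, (not r and p)):
    (not r and p): α-rule — add not r, p.
    (r iff q): β-rule — branch into r, q  //  not r, not q.
      branch 1.1 (add r, q):
        × closes — contains both r and not r.
      branch 1.2 (add not r, not q):
        ○ open, literals {p=true, q=false, r=false, s=true}.
  branch 2 (add not p, not (not r and p)):
    × closes — contains both p and not p.
2 branches closed, 1 open.
An open branch gives a countermodel: p=true, q=false, r=false, s=true (unmentioned atoms arbitrary); the premises hold there but the conclusion fails.

No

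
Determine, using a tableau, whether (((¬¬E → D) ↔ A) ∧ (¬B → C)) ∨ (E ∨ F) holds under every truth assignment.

Not valid

Assume the negation and expand:
Initial set: {¬((((¬¬E → D) ↔ A) ∧ (¬B → C)) ∨ (E ∨ F))}.
¬((((¬¬E → D) ↔ A) ∧ (¬B → C)) ∨ (E ∨ F)): α-rule — add ¬(((¬¬E → D) ↔ A) ∧ (¬B → C)), ¬(E ∨ F).
¬(E ∨ F): α-rule — add ¬E, ¬F.
¬(((¬¬E → D) ↔ A) ∧ (¬B → C)): β-rule — branch into ¬((¬¬E → D) ↔ A)  //  ¬(¬B → C).
  branch 1 (add ¬((¬¬E → D) ↔ A)):
    ¬((¬¬E → D) ↔ A): β-rule — branch into (¬¬E → D), ¬A  //  ¬(¬¬E → D), A.
      branch 1.1 (add (¬¬E → D), ¬A):
        (¬¬E → D): β-rule — branch into ¬¬¬E  //  D.
          branch 1.1.1 (add ¬¬¬E):
            ¬¬¬E: drop double negation, giving ¬E.
            ○ open, literals {A=0, E=0, F=0}.
          branch 1.1.2 (add D):
            ○ open, literals {A=0, D=1, E=0, F=0}.
      branch 1.2 (add ¬(¬¬E → D), A):
        ¬(¬¬E → D): α-rule — add ¬¬E, ¬D.
        ¬¬E: drop double negation, giving E.
        × closes — contains both E and ¬E.
  branch 2 (add ¬(¬B → C)):
    ¬(¬B → C): α-rule — add ¬B, ¬C.
    ○ open, literals {B=0, C=0, E=0, F=0}.
1 branch closed, 3 open.
An open branch gives a countermodel: A=0, E=0, F=0 (unmentioned atoms arbitrary); under it the original formula is false.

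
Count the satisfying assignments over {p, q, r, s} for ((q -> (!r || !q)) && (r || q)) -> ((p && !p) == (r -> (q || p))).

10

Initial set: {(((q -> (!r || !q)) && (r || q)) -> ((p && !p) == (r -> (q || p))))}.
(((q -> (!r || !q)) && (r || q)) -> ((p && !p) == (r -> (q || p)))): β-rule — branch into !((q -> (!r || !q)) && (r || q))  //  ((p && !p) == (r -> (q || p))).
  branch 1 (add !((q -> (!r || !q)) && (r || q))):
    !((q -> (!r || !q)) && (r || q)): β-rule — branch into !(q -> (!r || !q))  //  !(r || q).
      branch 1.1 (add !(q -> (!r || !q))):
        !(q -> (!r || !q)): α-rule — add q, !(!r || !q).
        !(!r || !q): α-rule — add !!r, !!q.
        ○ open, literals {q=1, r=1}.
      branch 1.2 (add !(r || q)):
        !(r || q): α-rule — add !r, !q.
        ○ open, literals {q=0, r=0}.
  branch 2 (add ((p && !p) == (r -> (q || p)))):
    ((p && !p) == (r -> (q || p))): β-rule — branch into (p && !p), (r -> (q || p))  //  !(p && !p), !(r -> (q || p)).
      branch 2.1 (add (p && !p), (r -> (q || p))):
        (p && !p): α-rule — add p, !p.
        × closes — contains both p and !p.
      branch 2.2 (add !(p && !p), !(r -> (q || p))):
        !(r -> (q || p)): α-rule — add r, !(q || p).
        !(q || p): α-rule — add !q, !p.
        !(p && !p): β-rule — branch into !p  //  !!p.
          branch 2.2.1 (add !p):
            ○ open, literals {p=0, q=0, r=1}.
          branch 2.2.2 (add !!p):
            × closes — contains both p and !p.
2 branches closed, 3 open.
Each open branch fixes some atoms; the unmentioned ones are free. Counting distinct full assignments: branch {q=1, r=1} (p, s) contributes 4 new; branch {q=0, r=0} (p, s) contributes 4 new; branch {p=0, q=0, r=1} (s) contributes 2 new. Total: 10.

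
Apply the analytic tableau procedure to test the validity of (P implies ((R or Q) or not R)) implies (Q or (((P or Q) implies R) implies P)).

Assume the negation and expand:
Initial set: {not ((P implies ((R or Q) or not R)) implies (Q or (((P or Q) implies R) implies P)))}.
not ((P implies ((R or Q) or not R)) implies (Q or (((P or Q) implies R) implies P))): α-rule — add (P implies ((R or Q) or not R)), not (Q or (((P or Q) implies R) implies P)).
not (Q or (((P or Q) implies R) implies P)): α-rule — add not Q, not (((P or Q) implies R) implies P).
not (((P or Q) implies R) implies P): α-rule — add ((P or Q) implies R), not P.
(P implies ((R or Q) or not R)): β-rule — branch into not P  //  ((R or Q) or not R).
  branch 1 (add not P):
    ((P or Q) implies R): β-rule — branch into not (P or Q)  //  R.
      branch 1.1 (add not (P or Q)):
        not (P or Q): α-rule — add not P, not Q.
        ○ open, literals {P=false, Q=false}.
      branch 1.2 (add R):
        ○ open, literals {P=false, Q=false, R=true}.
  branch 2 (add ((R or Q) or not R)):
    ((P or Q) implies R): β-rule — branch into not (P or Q)  //  R.
      branch 2.1 (add not (P or Q)):
        not (P or Q): α-rule — add not P, not Q.
        ((R or Q) or not R): β-rule — branch into (R or Q)  //  not R.
          branch 2.1.1 (add (R or Q)):
            (R or Q): β-rule — branch into R  //  Q.
              branch 2.1.1.1 (add R):
                ○ open, literals {P=false, Q=false, R=true}.
              branch 2.1.1.2 (add Q):
                × closes — contains both Q and not Q.
          branch 2.1.2 (add not R):
            ○ open, literals {P=false, Q=false, R=false}.
      branch 2.2 (add R):
        ((R or Q) or not R): β-rule — branch into (R or Q)  //  not R.
          branch 2.2.1 (add (R or Q)):
            (R or Q): β-rule — branch into R  //  Q.
              branch 2.2.1.1 (add R):
                ○ open, literals {P=false, Q=false, R=true}.
              branch 2.2.1.2 (add Q):
                × closes — contains both Q and not Q.
          branch 2.2.2 (add not R):
            × closes — contains both R and not R.
3 branches closed, 5 open.
An open branch gives a countermodel: P=false, Q=false (unmentioned atoms arbitrary); under it the original formula is false.

Not valid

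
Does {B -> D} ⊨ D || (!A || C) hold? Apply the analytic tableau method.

Initial set: {(B -> D); !(D || (!A || C))}.
!(D || (!A || C)): α-rule — add !D, !(!A || C).
!(!A || C): α-rule — add !!A, !C.
(B -> D): β-rule — branch into !B  //  D.
  branch 1 (add !B):
    ○ open, literals {A=true, B=false, C=false, D=false}.
  branch 2 (add D):
    × closes — contains both D and !D.
1 branch closed, 1 open.
An open branch gives a countermodel: A=true, B=false, C=false, D=false (unmentioned atoms arbitrary); the premises hold there but the conclusion fails.

No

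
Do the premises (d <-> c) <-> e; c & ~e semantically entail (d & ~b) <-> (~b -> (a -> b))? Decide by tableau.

No

Initial set: {((d <-> c) <-> e); (c & ~e); ~((d & ~b) <-> (~b -> (a -> b)))}.
(c & ~e): α-rule — add c, ~e.
((d <-> c) <-> e): β-rule — branch into (d <-> c), e  //  ~(d <-> c), ~e.
  branch 1 (add (d <-> c), e):
    × closes — contains both e and ~e.
  branch 2 (add ~(d <-> c), ~e):
    ~((d & ~b) <-> (~b -> (a -> b))): β-rule — branch into (d & ~b), ~(~b -> (a -> b))  //  ~(d & ~b), (~b -> (a -> b)).
      branch 2.1 (add (d & ~b), ~(~b -> (a -> b))):
        (d & ~b): α-rule — add d, ~b.
        ~(~b -> (a -> b)): α-rule — add ~b, ~(a -> b).
        ~(a -> b): α-rule — add a, ~b.
        ~(d <-> c): β-rule — branch into d, ~c  //  ~d, c.
          branch 2.1.1 (add d, ~c):
            × closes — contains both c and ~c.
          branch 2.1.2 (add ~d, c):
            × closes — contains both d and ~d.
      branch 2.2 (add ~(d & ~b), (~b -> (a -> b))):
        ~(d <-> c): β-rule — branch into d, ~c  //  ~d, c.
          branch 2.2.1 (add d, ~c):
            × closes — contains both c and ~c.
          branch 2.2.2 (add ~d, c):
            ~(d & ~b): β-rule — branch into ~d  //  ~~b.
              branch 2.2.2.1 (add ~d):
                (~b -> (a -> b)): β-rule — branch into ~~b  //  (a -> b).
                  branch 2.2.2.1.1 (add ~~b):
                    ○ open, literals {b=T, c=T, d=F, e=F}.
                  branch 2.2.2.1.2 (add (a -> b)):
                    (a -> b): β-rule — branch into ~a  //  b.
                      branch 2.2.2.1.2.1 (add ~a):
                        ○ open, literals {a=F, c=T, d=F, e=F}.
                      branch 2.2.2.1.2.2 (add b):
                        ○ open, literals {b=T, c=T, d=F, e=F}.
              branch 2.2.2.2 (add ~~b):
                (~b -> (a -> b)): β-rule — branch into ~~b  //  (a -> b).
                  branch 2.2.2.2.1 (add ~~b):
                    ○ open, literals {b=T, c=T, d=F, e=F}.
                  branch 2.2.2.2.2 (add (a -> b)):
                    (a -> b): β-rule — branch into ~a  //  b.
                      branch 2.2.2.2.2.1 (add ~a):
                        ○ open, literals {a=F, b=T, c=T, d=F, e=F}.
                      branch 2.2.2.2.2.2 (add b):
                        ○ open, literals {b=T, c=T, d=F, e=F}.
4 branches closed, 6 open.
An open branch gives a countermodel: b=T, c=T, d=F, e=F (unmentioned atoms arbitrary); the premises hold there but the conclusion fails.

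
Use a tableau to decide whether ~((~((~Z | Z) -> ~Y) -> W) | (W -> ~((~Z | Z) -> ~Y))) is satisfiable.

Unsatisfiable

Initial set: {~((~((~Z | Z) -> ~Y) -> W) | (W -> ~((~Z | Z) -> ~Y)))}.
~((~((~Z | Z) -> ~Y) -> W) | (W -> ~((~Z | Z) -> ~Y))): α-rule — add ~(~((~Z | Z) -> ~Y) -> W), ~(W -> ~((~Z | Z) -> ~Y)).
~(~((~Z | Z) -> ~Y) -> W): α-rule — add ~((~Z | Z) -> ~Y), ~W.
~(W -> ~((~Z | Z) -> ~Y)): α-rule — add W, ~~((~Z | Z) -> ~Y).
× closes — contains both W and ~W.
All 1 branch closes.
Every branch closed; the formula is unsatisfiable.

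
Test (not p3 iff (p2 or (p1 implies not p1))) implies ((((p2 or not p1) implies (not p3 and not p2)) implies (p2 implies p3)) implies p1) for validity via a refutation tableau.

Not valid

Assume the negation and expand:
Initial set: {F ((not p3 iff (p2 or (p1 implies not p1))) implies ((((p2 or not p1) implies (not p3 and not p2)) implies (p2 implies p3)) implies p1))}.
F ((not p3 iff (p2 or (p1 implies not p1))) implies ((((p2 or not p1) implies (not p3 and not p2)) implies (p2 implies p3)) implies p1)): α-rule — add T (not p3 iff (p2 or (p1 implies not p1))), F ((((p2 or not p1) implies (not p3 and not p2)) implies (p2 implies p3)) implies p1).
F ((((p2 or not p1) implies (not p3 and not p2)) implies (p2 implies p3)) implies p1): α-rule — add T (((p2 or not p1) implies (not p3 and not p2)) implies (p2 implies p3)), F p1.
T (not p3 iff (p2 or (p1 implies not p1))): β-rule — branch into T not p3, T (p2 or (p1 implies not p1))  //  F not p3, F (p2 or (p1 implies not p1)).
  branch 1 (add T not p3, T (p2 or (p1 implies not p1))):
    T (((p2 or not p1) implies (not p3 and not p2)) implies (p2 implies p3)): β-rule — branch into F ((p2 or not p1) implies (not p3 and not p2))  //  T (p2 implies p3).
      branch 1.1 (add F ((p2 or not p1) implies (not p3 and not p2))):
        F ((p2 or not p1) implies (not p3 and not p2)): α-rule — add T (p2 or not p1), F (not p3 and not p2).
        T (p2 or (p1 implies not p1)): β-rule — branch into T p2  //  T (p1 implies not p1).
          branch 1.1.1 (add T p2):
            T (p2 or not p1): β-rule — branch into T p2  //  T not p1.
              branch 1.1.1.1 (add T p2):
                F (not p3 and not p2): β-rule — branch into F not p3  //  F not p2.
                  branch 1.1.1.1.1 (add F not p3):
                    × closes — contains both p3 and not p3.
                  branch 1.1.1.1.2 (add F not p2):
                    ○ open, literals {p1=F, p2=T, p3=F}.
              branch 1.1.1.2 (add T not p1):
                F (not p3 and not p2): β-rule — branch into F not p3  //  F not p2.
                  branch 1.1.1.2.1 (add F not p3):
                    × closes — contains both p3 and not p3.
                  branch 1.1.1.2.2 (add F not p2):
                    ○ open, literals {p1=F, p2=T, p3=F}.
          branch 1.1.2 (add T (p1 implies not p1)):
            T (p2 or not p1): β-rule — branch into T p2  //  T not p1.
              branch 1.1.2.1 (add T p2):
                F (not p3 and not p2): β-rule — branch into F not p3  //  F not p2.
                  branch 1.1.2.1.1 (add F not p3):
                    × closes — contains both p3 and not p3.
                  branch 1.1.2.1.2 (add F not p2):
                    T (p1 implies not p1): β-rule — branch into F p1  //  T not p1.
                      branch 1.1.2.1.2.1 (add F p1):
                        ○ open, literals {p1=F, p2=T, p3=F}.
                      branch 1.1.2.1.2.2 (add T not p1):
                        ○ open, literals {p1=F, p2=T, p3=F}.
              branch 1.1.2.2 (add T not p1):
                F (not p3 and not p2): β-rule — branch into F not p3  //  F not p2.
                  branch 1.1.2.2.1 (add F not p3):
                    × closes — contains both p3 and not p3.
                  branch 1.1.2.2.2 (add F not p2):
                    T (p1 implies not p1): β-rule — branch into F p1  //  T not p1.
                      branch 1.1.2.2.2.1 (add F p1):
                        ○ open, literals {p1=F, p2=T, p3=F}.
                      branch 1.1.2.2.2.2 (add T not p1):
                        ○ open, literals {p1=F, p2=T, p3=F}.
      branch 1.2 (add T (p2 implies p3)):
        T (p2 or (p1 implies not p1)): β-rule — branch into T p2  //  T (p1 implies not p1).
          branch 1.2.1 (add T p2):
            T (p2 implies p3): β-rule — branch into F p2  //  T p3.
              branch 1.2.1.1 (add F p2):
                × closes — contains both p2 and not p2.
              branch 1.2.1.2 (add T p3):
                × closes — contains both p3 and not p3.
          branch 1.2.2 (add T (p1 implies not p1)):
            T (p2 implies p3): β-rule — branch into F p2  //  T p3.
              branch 1.2.2.1 (add F p2):
                T (p1 implies not p1): β-rule — branch into F p1  //  T not p1.
                  branch 1.2.2.1.1 (add F p1):
                    ○ open, literals {p1=F, p2=F, p3=F}.
                  branch 1.2.2.1.2 (add T not p1):
                    ○ open, literals {p1=F, p2=F, p3=F}.
              branch 1.2.2.2 (add T p3):
                × closes — contains both p3 and not p3.
  branch 2 (add F not p3, F (p2 or (p1 implies not p1))):
    F (p2 or (p1 implies not p1)): α-rule — add F p2, F (p1 implies not p1).
    F (p1 implies not p1): α-rule — add T p1, F not p1.
    × closes — contains both p1 and not p1.
8 branches closed, 8 open.
An open branch gives a countermodel: p1=F, p2=T, p3=F (unmentioned atoms arbitrary); under it the original formula is false.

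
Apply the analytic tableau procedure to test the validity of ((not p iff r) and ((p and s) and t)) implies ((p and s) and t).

Assume the negation and expand:
Initial set: {F (((not p iff r) and ((p and s) and t)) implies ((p and s) and t))}.
F (((not p iff r) and ((p and s) and t)) implies ((p and s) and t)): α-rule — add T ((not p iff r) and ((p and s) and t)), F ((p and s) and t).
T ((not p iff r) and ((p and s) and t)): α-rule — add T (not p iff r), T ((p and s) and t).
T ((p and s) and t): α-rule — add T (p and s), T t.
T (p and s): α-rule — add T p, T s.
F ((p and s) and t): β-rule — branch into F (p and s)  //  F t.
  branch 1 (add F (p and s)):
    T (not p iff r): β-rule — branch into T not p, T r  //  F not p, F r.
      branch 1.1 (add T not p, T r):
        × closes — contains both p and not p.
      branch 1.2 (add F not p, F r):
        F (p and s): β-rule — branch into F p  //  F s.
          branch 1.2.1 (add F p):
            × closes — contains both p and not p.
          branch 1.2.2 (add F s):
            × closes — contains both s and not s.
  branch 2 (add F t):
    × closes — contains both t and not t.
All 4 branches close.
Every branch closed, so the negation is unsatisfiable and the formula is valid.

Valid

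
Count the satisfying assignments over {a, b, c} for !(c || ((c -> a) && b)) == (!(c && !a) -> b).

Initial set: {(!(c || ((c -> a) && b)) == (!(c && !a) -> b))}.
(!(c || ((c -> a) && b)) == (!(c && !a) -> b)): β-rule — branch into !(c || ((c -> a) && b)), (!(c && !a) -> b)  //  !!(c || ((c -> a) && b)), !(!(c && !a) -> b).
  branch 1 (add !(c || ((c -> a) && b)), (!(c && !a) -> b)):
    !(c || ((c -> a) && b)): α-rule — add !c, !((c -> a) && b).
    (!(c && !a) -> b): β-rule — branch into !!(c && !a)  //  b.
      branch 1.1 (add !!(c && !a)):
        !!(c && !a): α-rule — add c, !a.
        × closes — contains both c and !c.
      branch 1.2 (add b):
        !((c -> a) && b): β-rule — branch into !(c -> a)  //  !b.
          branch 1.2.1 (add !(c -> a)):
            !(c -> a): α-rule — add c, !a.
            × closes — contains both c and !c.
          branch 1.2.2 (add !b):
            × closes — contains both b and !b.
  branch 2 (add !!(c || ((c -> a) && b)), !(!(c && !a) -> b)):
    !(!(c && !a) -> b): α-rule — add !(c && !a), !b.
    !!(c || ((c -> a) && b)): β-rule — branch into c  //  ((c -> a) && b).
      branch 2.1 (add c):
        !(c && !a): β-rule — branch into !c  //  !!a.
          branch 2.1.1 (add !c):
            × closes — contains both c and !c.
          branch 2.1.2 (add !!a):
            ○ open, literals {a=1, b=0, c=1}.
      branch 2.2 (add ((c -> a) && b)):
        ((c -> a) && b): α-rule — add (c -> a), b.
        × closes — contains both b and !b.
5 branches closed, 1 open.
Each open branch fixes some atoms; the unmentioned ones are free. Counting distinct full assignments: branch {a=1, b=0, c=1} (none free) contributes 1 new. Total: 1.

1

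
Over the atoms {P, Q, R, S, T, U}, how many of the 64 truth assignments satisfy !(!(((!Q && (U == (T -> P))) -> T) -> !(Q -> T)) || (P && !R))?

Initial set: {!(!(((!Q && (U == (T -> P))) -> T) -> !(Q -> T)) || (P && !R))}.
!(!(((!Q && (U == (T -> P))) -> T) -> !(Q -> T)) || (P && !R)): α-rule — add !!(((!Q && (U == (T -> P))) -> T) -> !(Q -> T)), !(P && !R).
!!(((!Q && (U == (T -> P))) -> T) -> !(Q -> T)): β-rule — branch into !((!Q && (U == (T -> P))) -> T)  //  !(Q -> T).
  branch 1 (add !((!Q && (U == (T -> P))) -> T)):
    !((!Q && (U == (T -> P))) -> T): α-rule — add (!Q && (U == (T -> P))), !T.
    (!Q && (U == (T -> P))): α-rule — add !Q, (U == (T -> P)).
    !(P && !R): β-rule — branch into !P  //  !!R.
      branch 1.1 (add !P):
        (U == (T -> P)): β-rule — branch into U, (T -> P)  //  !U, !(T -> P).
          branch 1.1.1 (add U, (T -> P)):
            (T -> P): β-rule — branch into !T  //  P.
              branch 1.1.1.1 (add !T):
                ○ open, literals {P=0, Q=0, T=0, U=1}.
              branch 1.1.1.2 (add P):
                × closes — contains both P and !P.
          branch 1.1.2 (add !U, !(T -> P)):
            !(T -> P): α-rule — add T, !P.
            × closes — contains both T and !T.
      branch 1.2 (add !!R):
        (U == (T -> P)): β-rule — branch into U, (T -> P)  //  !U, !(T -> P).
          branch 1.2.1 (add U, (T -> P)):
            (T -> P): β-rule — branch into !T  //  P.
              branch 1.2.1.1 (add !T):
                ○ open, literals {Q=0, R=1, T=0, U=1}.
              branch 1.2.1.2 (add P):
                ○ open, literals {P=1, Q=0, R=1, T=0, U=1}.
          branch 1.2.2 (add !U, !(T -> P)):
            !(T -> P): α-rule — add T, !P.
            × closes — contains both T and !T.
  branch 2 (add !(Q -> T)):
    !(Q -> T): α-rule — add Q, !T.
    !(P && !R): β-rule — branch into !P  //  !!R.
      branch 2.1 (add !P):
        ○ open, literals {P=0, Q=1, T=0}.
      branch 2.2 (add !!R):
        ○ open, literals {Q=1, R=1, T=0}.
3 branches closed, 5 open.
Each open branch fixes some atoms; the unmentioned ones are free. Counting distinct full assignments: branch {P=0, Q=0, T=0, U=1} (R, S) contributes 4 new; branch {Q=0, R=1, T=0, U=1} (P, S) contributes 2 new; branch {P=1, Q=0, R=1, T=0, U=1} (S) contributes 0 new; branch {P=0, Q=1, T=0} (R, S, U) contributes 8 new; branch {Q=1, R=1, T=0} (P, S, U) contributes 4 new. Total: 18.

18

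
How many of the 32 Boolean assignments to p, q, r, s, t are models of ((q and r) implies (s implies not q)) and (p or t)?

21

Initial set: {(((q and r) implies (s implies not q)) and (p or t))}.
(((q and r) implies (s implies not q)) and (p or t)): α-rule — add ((q and r) implies (s implies not q)), (p or t).
((q and r) implies (s implies not q)): β-rule — branch into not (q and r)  //  (s implies not q).
  branch 1 (add not (q and r)):
    (p or t): β-rule — branch into p  //  t.
      branch 1.1 (add p):
        not (q and r): β-rule — branch into not q  //  not r.
          branch 1.1.1 (add not q):
            ○ open, literals {p=true, q=false}.
          branch 1.1.2 (add not r):
            ○ open, literals {p=true, r=false}.
      branch 1.2 (add t):
        not (q and r): β-rule — branch into not q  //  not r.
          branch 1.2.1 (add not q):
            ○ open, literals {q=false, t=true}.
          branch 1.2.2 (add not r):
            ○ open, literals {r=false, t=true}.
  branch 2 (add (s implies not q)):
    (p or t): β-rule — branch into p  //  t.
      branch 2.1 (add p):
        (s implies not q): β-rule — branch into not s  //  not q.
          branch 2.1.1 (add not s):
            ○ open, literals {p=true, s=false}.
          branch 2.1.2 (add not q):
            ○ open, literals {p=true, q=false}.
      branch 2.2 (add t):
        (s implies not q): β-rule — branch into not s  //  not q.
          branch 2.2.1 (add not s):
            ○ open, literals {s=false, t=true}.
          branch 2.2.2 (add not q):
            ○ open, literals {q=false, t=true}.
0 branches closed, 8 open.
Each open branch fixes some atoms; the unmentioned ones are free. Counting distinct full assignments: branch {p=true, q=false} (r, s, t) contributes 8 new; branch {p=true, r=false} (q, s, t) contributes 4 new; branch {q=false, t=true} (p, r, s) contributes 4 new; branch {r=false, t=true} (p, q, s) contributes 2 new; branch {p=true, s=false} (q, r, t) contributes 2 new; branch {p=true, q=false} (r, s, t) contributes 0 new; branch {s=false, t=true} (p, q, r) contributes 1 new; branch {q=false, t=true} (p, r, s) contributes 0 new. Total: 21.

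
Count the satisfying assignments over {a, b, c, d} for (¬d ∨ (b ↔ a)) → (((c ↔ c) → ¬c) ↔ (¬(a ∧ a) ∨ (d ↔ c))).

Initial set: {((¬d ∨ (b ↔ a)) → (((c ↔ c) → ¬c) ↔ (¬(a ∧ a) ∨ (d ↔ c))))}.
((¬d ∨ (b ↔ a)) → (((c ↔ c) → ¬c) ↔ (¬(a ∧ a) ∨ (d ↔ c)))): β-rule — branch into ¬(¬d ∨ (b ↔ a))  //  (((c ↔ c) → ¬c) ↔ (¬(a ∧ a) ∨ (d ↔ c))).
  branch 1 (add ¬(¬d ∨ (b ↔ a))):
    ¬(¬d ∨ (b ↔ a)): α-rule — add ¬¬d, ¬(b ↔ a).
    ¬(b ↔ a): β-rule — branch into b, ¬a  //  ¬b, a.
      branch 1.1 (add b, ¬a):
        ○ open, literals {a=false, b=true, d=true}.
      branch 1.2 (add ¬b, a):
        ○ open, literals {a=true, b=false, d=true}.
  branch 2 (add (((c ↔ c) → ¬c) ↔ (¬(a ∧ a) ∨ (d ↔ c)))):
    (((c ↔ c) → ¬c) ↔ (¬(a ∧ a) ∨ (d ↔ c))): β-rule — branch into ((c ↔ c) → ¬c), (¬(a ∧ a) ∨ (d ↔ c))  //  ¬((c ↔ c) → ¬c), ¬(¬(a ∧ a) ∨ (d ↔ c)).
      branch 2.1 (add ((c ↔ c) → ¬c), (¬(a ∧ a) ∨ (d ↔ c))):
        ((c ↔ c) → ¬c): β-rule — branch into ¬(c ↔ c)  //  ¬c.
          branch 2.1.1 (add ¬(c ↔ c)):
            (¬(a ∧ a) ∨ (d ↔ c)): β-rule — branch into ¬(a ∧ a)  //  (d ↔ c).
              branch 2.1.1.1 (add ¬(a ∧ a)):
                ¬(c ↔ c): β-rule — branch into c, ¬c  //  ¬c, c.
                  branch 2.1.1.1.1 (add c, ¬c):
                    × closes — contains both c and ¬c.
                  branch 2.1.1.1.2 (add ¬c, c):
                    × closes — contains both c and ¬c.
              branch 2.1.1.2 (add (d ↔ c)):
                ¬(c ↔ c): β-rule — branch into c, ¬c  //  ¬c, c.
                  branch 2.1.1.2.1 (add c, ¬c):
                    × closes — contains both c and ¬c.
                  branch 2.1.1.2.2 (add ¬c, c):
                    × closes — contains both c and ¬c.
          branch 2.1.2 (add ¬c):
            (¬(a ∧ a) ∨ (d ↔ c)): β-rule — branch into ¬(a ∧ a)  //  (d ↔ c).
              branch 2.1.2.1 (add ¬(a ∧ a)):
                ¬(a ∧ a): β-rule — branch into ¬a  //  ¬a.
                  branch 2.1.2.1.1 (add ¬a):
                    ○ open, literals {a=false, c=false}.
                  branch 2.1.2.1.2 (add ¬a):
                    ○ open, literals {a=false, c=false}.
              branch 2.1.2.2 (add (d ↔ c)):
                (d ↔ c): β-rule — branch into d, c  //  ¬d, ¬c.
                  branch 2.1.2.2.1 (add d, c):
                    × closes — contains both c and ¬c.
                  branch 2.1.2.2.2 (add ¬d, ¬c):
                    ○ open, literals {c=false, d=false}.
      branch 2.2 (add ¬((c ↔ c) → ¬c), ¬(¬(a ∧ a) ∨ (d ↔ c))):
        ¬((c ↔ c) → ¬c): α-rule — add (c ↔ c), ¬¬c.
        ¬(¬(a ∧ a) ∨ (d ↔ c)): α-rule — add ¬¬(a ∧ a), ¬(d ↔ c).
        ¬¬(a ∧ a): α-rule — add a, a.
        (c ↔ c): β-rule — branch into c, c  //  ¬c, ¬c.
          branch 2.2.1 (add c, c):
            ¬(d ↔ c): β-rule — branch into d, ¬c  //  ¬d, c.
              branch 2.2.1.1 (add d, ¬c):
                × closes — contains both c and ¬c.
              branch 2.2.1.2 (add ¬d, c):
                ○ open, literals {a=true, c=true, d=false}.
          branch 2.2.2 (add ¬c, ¬c):
            × closes — contains both c and ¬c.
7 branches closed, 6 open.
Each open branch fixes some atoms; the unmentioned ones are free. Counting distinct full assignments: branch {a=false, b=true, d=true} (c) contributes 2 new; branch {a=true, b=false, d=true} (c) contributes 2 new; branch {a=false, c=false} (b, d) contributes 3 new; branch {a=false, c=false} (b, d) contributes 0 new; branch {c=false, d=false} (a, b) contributes 2 new; branch {a=true, c=true, d=false} (b) contributes 2 new. Total: 11.

11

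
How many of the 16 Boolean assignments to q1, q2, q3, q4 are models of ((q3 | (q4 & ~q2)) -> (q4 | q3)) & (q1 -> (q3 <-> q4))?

Initial set: {(((q3 | (q4 & ~q2)) -> (q4 | q3)) & (q1 -> (q3 <-> q4)))}.
(((q3 | (q4 & ~q2)) -> (q4 | q3)) & (q1 -> (q3 <-> q4))): α-rule — add ((q3 | (q4 & ~q2)) -> (q4 | q3)), (q1 -> (q3 <-> q4)).
((q3 | (q4 & ~q2)) -> (q4 | q3)): β-rule — branch into ~(q3 | (q4 & ~q2))  //  (q4 | q3).
  branch 1 (add ~(q3 | (q4 & ~q2))):
    ~(q3 | (q4 & ~q2)): α-rule — add ~q3, ~(q4 & ~q2).
    (q1 -> (q3 <-> q4)): β-rule — branch into ~q1  //  (q3 <-> q4).
      branch 1.1 (add ~q1):
        ~(q4 & ~q2): β-rule — branch into ~q4  //  ~~q2.
          branch 1.1.1 (add ~q4):
            ○ open, literals {q1=F, q3=F, q4=F}.
          branch 1.1.2 (add ~~q2):
            ○ open, literals {q1=F, q2=T, q3=F}.
      branch 1.2 (add (q3 <-> q4)):
        ~(q4 & ~q2): β-rule — branch into ~q4  //  ~~q2.
          branch 1.2.1 (add ~q4):
            (q3 <-> q4): β-rule — branch into q3, q4  //  ~q3, ~q4.
              branch 1.2.1.1 (add q3, q4):
                × closes — contains both q3 and ~q3.
              branch 1.2.1.2 (add ~q3, ~q4):
                ○ open, literals {q3=F, q4=F}.
          branch 1.2.2 (add ~~q2):
            (q3 <-> q4): β-rule — branch into q3, q4  //  ~q3, ~q4.
              branch 1.2.2.1 (add q3, q4):
                × closes — contains both q3 and ~q3.
              branch 1.2.2.2 (add ~q3, ~q4):
                ○ open, literals {q2=T, q3=F, q4=F}.
  branch 2 (add (q4 | q3)):
    (q1 -> (q3 <-> q4)): β-rule — branch into ~q1  //  (q3 <-> q4).
      branch 2.1 (add ~q1):
        (q4 | q3): β-rule — branch into q4  //  q3.
          branch 2.1.1 (add q4):
            ○ open, literals {q1=F, q4=T}.
          branch 2.1.2 (add q3):
            ○ open, literals {q1=F, q3=T}.
      branch 2.2 (add (q3 <-> q4)):
        (q4 | q3): β-rule — branch into q4  //  q3.
          branch 2.2.1 (add q4):
            (q3 <-> q4): β-rule — branch into q3, q4  //  ~q3, ~q4.
              branch 2.2.1.1 (add q3, q4):
                ○ open, literals {q3=T, q4=T}.
              branch 2.2.1.2 (add ~q3, ~q4):
                × closes — contains both q4 and ~q4.
          branch 2.2.2 (add q3):
            (q3 <-> q4): β-rule — branch into q3, q4  //  ~q3, ~q4.
              branch 2.2.2.1 (add q3, q4):
                ○ open, literals {q3=T, q4=T}.
              branch 2.2.2.2 (add ~q3, ~q4):
                × closes — contains both q3 and ~q3.
4 branches closed, 8 open.
Each open branch fixes some atoms; the unmentioned ones are free. Counting distinct full assignments: branch {q1=F, q3=F, q4=F} (q2) contributes 2 new; branch {q1=F, q2=T, q3=F} (q4) contributes 1 new; branch {q3=F, q4=F} (q1, q2) contributes 2 new; branch {q2=T, q3=F, q4=F} (q1) contributes 0 new; branch {q1=F, q4=T} (q2, q3) contributes 3 new; branch {q1=F, q3=T} (q2, q4) contributes 2 new; branch {q3=T, q4=T} (q1, q2) contributes 2 new; branch {q3=T, q4=T} (q1, q2) contributes 0 new. Total: 12.

12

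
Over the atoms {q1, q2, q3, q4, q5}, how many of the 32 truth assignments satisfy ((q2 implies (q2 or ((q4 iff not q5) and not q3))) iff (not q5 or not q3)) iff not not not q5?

Initial set: {T (((q2 implies (q2 or ((q4 iff not q5) and not q3))) iff (not q5 or not q3)) iff not not not q5)}.
T (((q2 implies (q2 or ((q4 iff not q5) and not q3))) iff (not q5 or not q3)) iff not not not q5): β-rule — branch into T ((q2 implies (q2 or ((q4 iff not q5) and not q3))) iff (not q5 or not q3)), T not not not q5  //  F ((q2 implies (q2 or ((q4 iff not q5) and not q3))) iff (not q5 or not q3)), F not not not q5.
  branch 1 (add T ((q2 implies (q2 or ((q4 iff not q5) and not q3))) iff (not q5 or not q3)), T not not not q5):
    T not not not q5: drop double negation, giving T not q5.
    T ((q2 implies (q2 or ((q4 iff not q5) and not q3))) iff (not q5 or not q3)): β-rule — branch into T (q2 implies (q2 or ((q4 iff not q5) and not q3))), T (not q5 or not q3)  //  F (q2 implies (q2 or ((q4 iff not q5) and not q3))), F (not q5 or not q3).
      branch 1.1 (add T (q2 implies (q2 or ((q4 iff not q5) and not q3))), T (not q5 or not q3)):
        T (q2 implies (q2 or ((q4 iff not q5) and not q3))): β-rule — branch into F q2  //  T (q2 or ((q4 iff not q5) and not q3)).
          branch 1.1.1 (add F q2):
            T (not q5 or not q3): β-rule — branch into T not q5  //  T not q3.
              branch 1.1.1.1 (add T not q5):
                ○ open, literals {q2=0, q5=0}.
              branch 1.1.1.2 (add T not q3):
                ○ open, literals {q2=0, q3=0, q5=0}.
          branch 1.1.2 (add T (q2 or ((q4 iff not q5) and not q3))):
            T (not q5 or not q3): β-rule — branch into T not q5  //  T not q3.
              branch 1.1.2.1 (add T not q5):
                T (q2 or ((q4 iff not q5) and not q3)): β-rule — branch into T q2  //  T ((q4 iff not q5) and not q3).
                  branch 1.1.2.1.1 (add T q2):
                    ○ open, literals {q2=1, q5=0}.
                  branch 1.1.2.1.2 (add T ((q4 iff not q5) and not q3)):
                    T ((q4 iff not q5) and not q3): α-rule — add T (q4 iff not q5), T not q3.
                    T (q4 iff not q5): β-rule — branch into T q4, T not q5  //  F q4, F not q5.
                      branch 1.1.2.1.2.1 (add T q4, T not q5):
                        ○ open, literals {q3=0, q4=1, q5=0}.
                      branch 1.1.2.1.2.2 (add F q4, F not q5):
                        × closes — contains both q5 and not q5.
              branch 1.1.2.2 (add T not q3):
                T (q2 or ((q4 iff not q5) and not q3)): β-rule — branch into T q2  //  T ((q4 iff not q5) and not q3).
                  branch 1.1.2.2.1 (add T q2):
                    ○ open, literals {q2=1, q3=0, q5=0}.
                  branch 1.1.2.2.2 (add T ((q4 iff not q5) and not q3)):
                    T ((q4 iff not q5) and not q3): α-rule — add T (q4 iff not q5), T not q3.
                    T (q4 iff not q5): β-rule — branch into T q4, T not q5  //  F q4, F not q5.
                      branch 1.1.2.2.2.1 (add T q4, T not q5):
                        ○ open, literals {q3=0, q4=1, q5=0}.
                      branch 1.1.2.2.2.2 (add F q4, F not q5):
                        × closes — contains both q5 and not q5.
      branch 1.2 (add F (q2 implies (q2 or ((q4 iff not q5) and not q3))), F (not q5 or not q3)):
        F (q2 implies (q2 or ((q4 iff not q5) and not q3))): α-rule — add T q2, F (q2 or ((q4 iff not q5) and not q3)).
        F (not q5 or not q3): α-rule — add F not q5, F not q3.
        × closes — contains both q5 and not q5.
  branch 2 (add F ((q2 implies (q2 or ((q4 iff not q5) and not q3))) iff (not q5 or not q3)), F not not not q5):
    F not not not q5: drop double negation, giving F not q5.
    F ((q2 implies (q2 or ((q4 iff not q5) and not q3))) iff (not q5 or not q3)): β-rule — branch into T (q2 implies (q2 or ((q4 iff not q5) and not q3))), F (not q5 or not q3)  //  F (q2 implies (q2 or ((q4 iff not q5) and not q3))), T (not q5 or not q3).
      branch 2.1 (add T (q2 implies (q2 or ((q4 iff not q5) and not q3))), F (not q5 or not q3)):
        F (not q5 or not q3): α-rule — add F not q5, F not q3.
        T (q2 implies (q2 or ((q4 iff not q5) and not q3))): β-rule — branch into F q2  //  T (q2 or ((q4 iff not q5) and not q3)).
          branch 2.1.1 (add F q2):
            ○ open, literals {q2=0, q3=1, q5=1}.
          branch 2.1.2 (add T (q2 or ((q4 iff not q5) and not q3))):
            T (q2 or ((q4 iff not q5) and not q3)): β-rule — branch into T q2  //  T ((q4 iff not q5) and not q3).
              branch 2.1.2.1 (add T q2):
                ○ open, literals {q2=1, q3=1, q5=1}.
              branch 2.1.2.2 (add T ((q4 iff not q5) and not q3)):
                T ((q4 iff not q5) and not q3): α-rule — add T (q4 iff not q5), T not q3.
                × closes — contains both q3 and not q3.
      branch 2.2 (add F (q2 implies (q2 or ((q4 iff not q5) and not q3))), T (not q5 or not q3)):
        F (q2 implies (q2 or ((q4 iff not q5) and not q3))): α-rule — add T q2, F (q2 or ((q4 iff not q5) and not q3)).
        F (q2 or ((q4 iff not q5) and not q3)): α-rule — add F q2, F ((q4 iff not q5) and not q3).
        × closes — contains both q2 and not q2.
5 branches closed, 8 open.
Each open branch fixes some atoms; the unmentioned ones are free. Counting distinct full assignments: branch {q2=0, q5=0} (q1, q3, q4) contributes 8 new; branch {q2=0, q3=0, q5=0} (q1, q4) contributes 0 new; branch {q2=1, q5=0} (q1, q3, q4) contributes 8 new; branch {q3=0, q4=1, q5=0} (q1, q2) contributes 0 new; branch {q2=1, q3=0, q5=0} (q1, q4) contributes 0 new; branch {q3=0, q4=1, q5=0} (q1, q2) contributes 0 new; branch {q2=0, q3=1, q5=1} (q1, q4) contributes 4 new; branch {q2=1, q3=1, q5=1} (q1, q4) contributes 4 new. Total: 24.

24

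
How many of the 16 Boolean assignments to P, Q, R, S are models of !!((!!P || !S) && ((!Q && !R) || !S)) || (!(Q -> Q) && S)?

Initial set: {(!!((!!P || !S) && ((!Q && !R) || !S)) || (!(Q -> Q) && S))}.
(!!((!!P || !S) && ((!Q && !R) || !S)) || (!(Q -> Q) && S)): β-rule — branch into !!((!!P || !S) && ((!Q && !R) || !S))  //  (!(Q -> Q) && S).
  branch 1 (add !!((!!P || !S) && ((!Q && !R) || !S))):
    !!((!!P || !S) && ((!Q && !R) || !S)): drop double negation, giving ((!!P || !S) && ((!Q && !R) || !S)).
    ((!!P || !S) && ((!Q && !R) || !S)): α-rule — add (!!P || !S), ((!Q && !R) || !S).
    (!!P || !S): β-rule — branch into !!P  //  !S.
      branch 1.1 (add !!P):
        !!P: drop double negation, giving P.
        ((!Q && !R) || !S): β-rule — branch into (!Q && !R)  //  !S.
          branch 1.1.1 (add (!Q && !R)):
            (!Q && !R): α-rule — add !Q, !R.
            ○ open, literals {P=true, Q=false, R=false}.
          branch 1.1.2 (add !S):
            ○ open, literals {P=true, S=false}.
      branch 1.2 (add !S):
        ((!Q && !R) || !S): β-rule — branch into (!Q && !R)  //  !S.
          branch 1.2.1 (add (!Q && !R)):
            (!Q && !R): α-rule — add !Q, !R.
            ○ open, literals {Q=false, R=false, S=false}.
          branch 1.2.2 (add !S):
            ○ open, literals {S=false}.
  branch 2 (add (!(Q -> Q) && S)):
    (!(Q -> Q) && S): α-rule — add !(Q -> Q), S.
    !(Q -> Q): α-rule — add Q, !Q.
    × closes — contains both Q and !Q.
1 branch closed, 4 open.
Each open branch fixes some atoms; the unmentioned ones are free. Counting distinct full assignments: branch {P=true, Q=false, R=false} (S) contributes 2 new; branch {P=true, S=false} (Q, R) contributes 3 new; branch {Q=false, R=false, S=false} (P) contributes 1 new; branch {S=false} (P, Q, R) contributes 3 new. Total: 9.

9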